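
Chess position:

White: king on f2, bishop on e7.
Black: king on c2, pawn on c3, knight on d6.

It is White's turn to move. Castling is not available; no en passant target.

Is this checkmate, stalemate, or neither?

neither

White to move; white king on f2.
In check: no.
Legal moves for White: Bf8, Bd8, Bf6, Bxd6, Bg5, Bh4, Kg3, Kf3, Ke3, Kg2, Ke2, Kg1, Kf1, Ke1.
White has 14 legal moves and is not in check → neither.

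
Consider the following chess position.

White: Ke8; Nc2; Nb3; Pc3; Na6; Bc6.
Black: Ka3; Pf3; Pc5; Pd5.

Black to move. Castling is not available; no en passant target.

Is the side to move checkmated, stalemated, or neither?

neither

Black to move; black king on a3.
In check: yes, from the white knight on c2.
Legal moves for Black: Kxb3, Kb2, Ka2.
Black is in check but has 3 legal moves → neither.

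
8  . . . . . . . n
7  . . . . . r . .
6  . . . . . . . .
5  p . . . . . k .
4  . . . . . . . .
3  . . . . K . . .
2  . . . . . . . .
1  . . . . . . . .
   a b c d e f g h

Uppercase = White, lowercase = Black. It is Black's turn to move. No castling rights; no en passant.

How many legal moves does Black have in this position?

23

Black to move; king on g5.
In check: no.
Legal moves: Ng6, Rf8, Rh7, Rg7, Re7+, Rd7, Rc7, Rb7, Ra7, Rf6, Rf5, Rf4, Rf3+, Rf2, Rf1, Kh6, Kg6, Kf6, Kh5, Kf5, Kh4, Kg4, a4.
Count: 23.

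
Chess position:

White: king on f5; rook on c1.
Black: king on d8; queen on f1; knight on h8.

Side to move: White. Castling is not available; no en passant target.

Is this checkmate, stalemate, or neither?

White to move; white king on f5.
In check: yes, from the black queen on f1.
Legal moves for White: Ke6, Kg5, Ke5, Kg4, Ke4, Rxf1.
White is in check but has 6 legal moves → neither.

neither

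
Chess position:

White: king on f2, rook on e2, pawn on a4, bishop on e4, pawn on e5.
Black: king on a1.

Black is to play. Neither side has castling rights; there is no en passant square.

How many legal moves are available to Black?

Black to move; king on a1.
In check: no.
Legal moves: none.
Count: 0.

0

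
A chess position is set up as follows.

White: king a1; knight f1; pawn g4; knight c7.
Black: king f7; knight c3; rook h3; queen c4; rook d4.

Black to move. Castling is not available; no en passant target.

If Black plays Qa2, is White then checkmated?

After Qa2: white king on a1; in check: yes, from the black queen on a2.
King squares — b1: attacked by Qa2; a2: attacked by Nc3; b2: attacked by Qa2.
White has no legal moves → checkmate.

yes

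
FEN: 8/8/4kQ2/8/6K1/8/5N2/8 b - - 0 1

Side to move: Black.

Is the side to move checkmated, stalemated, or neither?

neither

Black to move; black king on e6.
In check: yes, from the white queen on f6.
Legal moves for Black: Kd7, Kxf6, Kd5.
Black is in check but has 3 legal moves → neither.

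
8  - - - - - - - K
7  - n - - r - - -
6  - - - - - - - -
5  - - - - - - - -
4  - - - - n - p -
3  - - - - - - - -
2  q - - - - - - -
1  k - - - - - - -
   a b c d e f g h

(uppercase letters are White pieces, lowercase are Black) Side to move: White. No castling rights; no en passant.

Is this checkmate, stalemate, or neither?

White to move; white king on h8.
In check: no.
King squares — g7: attacked by Re7; h7: attacked by Re7; g8: attacked by Qa2.
Legal moves for White: none.
Not in check and no legal moves → stalemate.

stalemate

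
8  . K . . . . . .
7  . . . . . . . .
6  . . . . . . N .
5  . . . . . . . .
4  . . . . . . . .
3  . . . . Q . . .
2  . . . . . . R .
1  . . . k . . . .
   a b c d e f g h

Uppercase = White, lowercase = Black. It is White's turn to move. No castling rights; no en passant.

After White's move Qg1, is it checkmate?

After Qg1: black king on d1; in check: yes, from the white queen on g1.
King squares — c1: attacked by Qg1; e1: attacked by Qg1; c2: attacked by Rg2; d2: attacked by Rg2; e2: attacked by Rg2.
Black has no legal moves → checkmate.

yes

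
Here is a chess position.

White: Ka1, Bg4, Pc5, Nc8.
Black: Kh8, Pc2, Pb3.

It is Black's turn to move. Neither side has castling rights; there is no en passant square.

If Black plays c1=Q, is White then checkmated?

After c1=Q: white king on a1; in check: yes, from the black queen on c1.
King squares — b1: attacked by Qc1; a2: attacked by Pb3; b2: attacked by Qc1.
White has no legal moves → checkmate.

yes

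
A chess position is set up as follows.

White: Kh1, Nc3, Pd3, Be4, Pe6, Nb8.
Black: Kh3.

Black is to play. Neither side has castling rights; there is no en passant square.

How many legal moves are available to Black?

Black to move; king on h3.
In check: no.
Legal moves: Kh4, Kg4, Kg3.
Count: 3.

3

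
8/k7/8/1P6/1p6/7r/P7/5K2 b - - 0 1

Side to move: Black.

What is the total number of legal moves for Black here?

19

Black to move; king on a7.
In check: no.
Legal moves: Kb8, Ka8, Kb7, Kb6, Rh8, Rh7, Rh6, Rh5, Rh4, Rg3, Rf3+, Re3, Rd3, Rc3, Rb3, Ra3, Rh2, Rh1+, b3.
Count: 19.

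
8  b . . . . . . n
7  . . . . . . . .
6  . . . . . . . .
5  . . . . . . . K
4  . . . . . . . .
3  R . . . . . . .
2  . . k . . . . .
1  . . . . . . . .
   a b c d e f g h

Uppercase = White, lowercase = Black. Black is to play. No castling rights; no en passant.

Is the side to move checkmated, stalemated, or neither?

neither

Black to move; black king on c2.
In check: no.
Legal moves for Black: Nf7, Ng6, Bb7, Bc6, Bd5, Be4, Bf3+, Bg2, Bh1, Kd2, Kb2, Kd1, Kc1, Kb1.
Black has 14 legal moves and is not in check → neither.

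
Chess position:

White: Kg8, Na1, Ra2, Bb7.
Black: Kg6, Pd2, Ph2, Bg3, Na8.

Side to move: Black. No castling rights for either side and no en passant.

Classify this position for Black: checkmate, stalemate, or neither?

neither

Black to move; black king on g6.
In check: no.
Legal moves for Black include: Nc7, Nb6, Kh6, Kf6, Kh5, Kg5, Kf5, Bb8, Bc7, Bd6, Be5, Bh4, Bf4, Bf2, Be1, h1=Q, h1=R, h1=B, ... (list truncated; more exist).
Black has legal moves and is not in check → neither.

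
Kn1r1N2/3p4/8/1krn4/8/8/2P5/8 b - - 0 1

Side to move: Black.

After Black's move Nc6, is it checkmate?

After Nc6: white king on a8; in check: yes, from the black rook on d8.
White has 1 legal reply: Kb7.
In check but a legal move exists → not checkmate.

no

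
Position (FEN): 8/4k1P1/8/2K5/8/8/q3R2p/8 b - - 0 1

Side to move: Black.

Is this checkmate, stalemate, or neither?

Black to move; black king on e7.
In check: yes, from the white rook on e2.
Legal moves for Black: Kd8, Kf7, Kd7, Kf6, Qe6, Qxe2.
Black is in check but has 6 legal moves → neither.

neither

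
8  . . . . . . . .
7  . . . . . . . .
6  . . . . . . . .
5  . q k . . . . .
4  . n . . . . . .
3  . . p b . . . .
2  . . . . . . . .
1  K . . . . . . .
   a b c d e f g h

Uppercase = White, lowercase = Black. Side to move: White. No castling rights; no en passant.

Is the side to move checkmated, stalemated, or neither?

stalemate

White to move; white king on a1.
In check: no.
King squares — b1: attacked by Bd3; a2: attacked by Nb4; b2: attacked by Pc3.
Legal moves for White: none.
Not in check and no legal moves → stalemate.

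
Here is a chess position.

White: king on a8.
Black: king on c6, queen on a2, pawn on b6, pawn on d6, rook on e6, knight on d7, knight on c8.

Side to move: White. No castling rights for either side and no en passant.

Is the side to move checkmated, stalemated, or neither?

White to move; white king on a8.
In check: yes, from the black queen on a2.
King squares — a7: attacked by Qa2; b7: attacked by Kc6; b8: attacked by Nd7.
Legal moves for White: none.
In check with no legal moves → checkmate.

checkmate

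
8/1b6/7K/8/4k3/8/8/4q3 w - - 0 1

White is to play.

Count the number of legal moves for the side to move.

5

White to move; king on h6.
In check: no.
Legal moves: Kh7, Kg7, Kg6, Kh5, Kg5.
Count: 5.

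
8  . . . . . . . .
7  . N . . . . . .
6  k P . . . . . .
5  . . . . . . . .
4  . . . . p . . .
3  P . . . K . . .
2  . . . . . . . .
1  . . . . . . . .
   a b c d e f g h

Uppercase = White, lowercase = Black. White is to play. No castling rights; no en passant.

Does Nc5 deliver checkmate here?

After Nc5: black king on a6; in check: yes, from the white knight on c5.
Black has 3 legal replies: Kxb6, Kb5, Ka5.
In check but a legal move exists → not checkmate.

no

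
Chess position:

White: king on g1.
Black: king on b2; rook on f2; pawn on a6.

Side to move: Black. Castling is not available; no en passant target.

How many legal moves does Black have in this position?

21

Black to move; king on b2.
In check: no.
Legal moves: Rf8, Rf7, Rf6, Rf5, Rf4, Rf3, Rh2, Rg2+, Re2, Rd2, Rc2, Rf1+, Kc3, Kb3, Ka3, Kc2, Ka2, Kc1, Kb1, Ka1, a5.
Count: 21.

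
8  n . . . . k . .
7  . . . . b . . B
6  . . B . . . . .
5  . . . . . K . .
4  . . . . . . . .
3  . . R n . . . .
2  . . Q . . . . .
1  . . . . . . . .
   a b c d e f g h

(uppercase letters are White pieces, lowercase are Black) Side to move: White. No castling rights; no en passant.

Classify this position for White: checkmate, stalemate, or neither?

White to move; white king on f5.
In check: no.
Legal moves for White include: Bg8, Bg6, Be8, Bxa8, Bd7, Bb7, Bd5, Bb5, Be4, Ba4, Bf3, Bg2, Bh1, Kg6, Ke6, Kg4, Ke4, Rc5, ... (list truncated; more exist).
White has legal moves and is not in check → neither.

neither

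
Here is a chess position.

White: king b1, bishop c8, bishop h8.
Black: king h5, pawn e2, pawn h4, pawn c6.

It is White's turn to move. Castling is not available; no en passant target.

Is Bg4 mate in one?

After Bg4: black king on h5; in check: yes, from the white bishop on g4.
Black has 4 legal replies: Kh6, Kg6, Kg5, Kxg4.
In check but a legal move exists → not checkmate.

no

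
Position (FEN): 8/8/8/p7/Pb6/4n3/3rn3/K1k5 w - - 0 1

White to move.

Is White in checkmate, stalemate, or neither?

stalemate

White to move; white king on a1.
In check: no.
King squares — b1: attacked by Kc1; a2: attacked by Rd2; b2: attacked by Kc1.
Legal moves for White: none.
Not in check and no legal moves → stalemate.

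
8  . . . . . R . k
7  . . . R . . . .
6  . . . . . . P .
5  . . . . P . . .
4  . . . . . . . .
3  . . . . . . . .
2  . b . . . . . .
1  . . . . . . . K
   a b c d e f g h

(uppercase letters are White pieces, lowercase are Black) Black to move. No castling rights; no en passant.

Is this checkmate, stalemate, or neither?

checkmate

Black to move; black king on h8.
In check: yes, from the white rook on f8.
King squares — g7: attacked by Rd7; h7: attacked by Pg6; g8: attacked by Rf8.
Legal moves for Black: none.
In check with no legal moves → checkmate.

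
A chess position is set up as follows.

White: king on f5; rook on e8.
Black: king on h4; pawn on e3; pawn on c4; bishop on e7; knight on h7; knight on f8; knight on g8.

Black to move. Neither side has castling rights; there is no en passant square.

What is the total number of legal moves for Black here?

Black to move; king on h4.
In check: no.
Legal moves: Nh6+, Ngf6, Nd7, Ng6, Ne6, Nhf6, Ng5, Bd8, Bf6, Bd6, Bg5, Bc5, Bb4, Ba3, Kh5, Kh3, Kg3, c3, e2.
Count: 19.

19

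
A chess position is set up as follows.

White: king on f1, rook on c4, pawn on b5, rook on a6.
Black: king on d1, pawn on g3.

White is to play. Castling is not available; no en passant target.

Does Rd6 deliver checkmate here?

After Rd6: black king on d1; in check: yes, from the white rook on d6.
King squares — c1: attacked by Rc4; e1: attacked by Kf1; c2: attacked by Rc4; d2: attacked by Rd6; e2: attacked by Kf1.
Black has no legal moves → checkmate.

yes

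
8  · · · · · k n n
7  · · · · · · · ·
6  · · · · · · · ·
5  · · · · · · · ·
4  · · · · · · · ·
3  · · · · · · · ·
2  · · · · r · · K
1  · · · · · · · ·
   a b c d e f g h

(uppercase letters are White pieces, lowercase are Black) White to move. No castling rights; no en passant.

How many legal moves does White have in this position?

4

White to move; king on h2.
In check: yes, from the black rook on e2.
Legal moves: Kh3, Kg3, Kh1, Kg1.
Count: 4.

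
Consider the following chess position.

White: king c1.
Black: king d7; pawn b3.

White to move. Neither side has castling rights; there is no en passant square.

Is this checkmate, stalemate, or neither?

neither

White to move; white king on c1.
In check: no.
Legal moves for White: Kd2, Kb2, Kd1, Kb1.
White has 4 legal moves and is not in check → neither.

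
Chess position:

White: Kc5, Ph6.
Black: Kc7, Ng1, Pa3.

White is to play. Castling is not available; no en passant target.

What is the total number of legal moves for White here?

6

White to move; king on c5.
In check: no.
Legal moves: Kd5, Kb5, Kd4, Kc4, Kb4, h7.
Count: 6.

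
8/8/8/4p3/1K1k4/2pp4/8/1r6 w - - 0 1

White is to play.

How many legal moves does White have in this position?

3

White to move; king on b4.
In check: yes, from the black rook on b1.
Legal moves: Ka5, Ka4, Ka3.
Count: 3.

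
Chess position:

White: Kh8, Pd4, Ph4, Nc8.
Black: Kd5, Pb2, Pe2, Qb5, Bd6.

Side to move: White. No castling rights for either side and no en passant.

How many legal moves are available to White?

White to move; king on h8.
In check: no.
Legal moves: Kg8, Kh7, Kg7, Ne7+, Na7, Nxd6, Nb6+, h5.
Count: 8.

8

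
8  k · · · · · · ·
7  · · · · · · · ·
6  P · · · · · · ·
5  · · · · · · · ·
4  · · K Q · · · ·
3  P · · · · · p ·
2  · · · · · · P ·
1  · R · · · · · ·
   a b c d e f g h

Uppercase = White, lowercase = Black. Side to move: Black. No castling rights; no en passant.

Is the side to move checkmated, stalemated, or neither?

stalemate

Black to move; black king on a8.
In check: no.
King squares — a7: attacked by Qd4; b7: attacked by Rb1; b8: attacked by Rb1.
Legal moves for Black: none.
Not in check and no legal moves → stalemate.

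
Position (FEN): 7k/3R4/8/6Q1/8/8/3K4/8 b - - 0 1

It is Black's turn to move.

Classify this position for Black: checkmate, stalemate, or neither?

Black to move; black king on h8.
In check: no.
King squares — g7: attacked by Qg5; h7: attacked by Rd7; g8: attacked by Qg5.
Legal moves for Black: none.
Not in check and no legal moves → stalemate.

stalemate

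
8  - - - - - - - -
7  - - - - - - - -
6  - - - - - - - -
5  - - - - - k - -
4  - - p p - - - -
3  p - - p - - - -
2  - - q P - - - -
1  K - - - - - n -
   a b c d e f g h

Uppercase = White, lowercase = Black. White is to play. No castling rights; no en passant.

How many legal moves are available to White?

White to move; king on a1.
In check: no.
Legal moves: none.
Count: 0.

0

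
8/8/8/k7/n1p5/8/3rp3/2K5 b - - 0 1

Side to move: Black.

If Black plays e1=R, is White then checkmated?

After e1=R: white king on c1; in check: yes, from the black rook on e1.
White has 1 legal reply: Kxd2.
In check but a legal move exists → not checkmate.

no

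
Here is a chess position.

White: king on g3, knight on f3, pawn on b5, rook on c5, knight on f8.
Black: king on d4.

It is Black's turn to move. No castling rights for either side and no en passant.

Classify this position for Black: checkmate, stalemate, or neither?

neither

Black to move; black king on d4.
In check: yes, from the white knight on f3.
Legal moves for Black: Kxc5, Ke4, Ke3, Kd3.
Black is in check but has 4 legal moves → neither.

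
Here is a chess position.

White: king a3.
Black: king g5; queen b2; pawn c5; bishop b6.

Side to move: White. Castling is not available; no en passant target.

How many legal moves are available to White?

2

White to move; king on a3.
In check: yes, from the black queen on b2.
Legal moves: Ka4, Kxb2.
Count: 2.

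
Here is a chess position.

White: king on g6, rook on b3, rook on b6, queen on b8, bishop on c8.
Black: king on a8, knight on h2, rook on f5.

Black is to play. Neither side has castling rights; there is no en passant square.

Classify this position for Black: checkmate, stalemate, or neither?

Black to move; black king on a8.
In check: yes, from the white queen on b8.
King squares — a7: attacked by Qb8; b7: attacked by Rb6; b8: attacked by Rb6.
Legal moves for Black: none.
In check with no legal moves → checkmate.

checkmate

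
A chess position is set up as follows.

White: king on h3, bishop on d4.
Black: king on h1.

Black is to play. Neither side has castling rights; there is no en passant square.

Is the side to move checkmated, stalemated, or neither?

stalemate

Black to move; black king on h1.
In check: no.
King squares — g1: attacked by Bd4; g2: attacked by Kh3; h2: attacked by Kh3.
Legal moves for Black: none.
Not in check and no legal moves → stalemate.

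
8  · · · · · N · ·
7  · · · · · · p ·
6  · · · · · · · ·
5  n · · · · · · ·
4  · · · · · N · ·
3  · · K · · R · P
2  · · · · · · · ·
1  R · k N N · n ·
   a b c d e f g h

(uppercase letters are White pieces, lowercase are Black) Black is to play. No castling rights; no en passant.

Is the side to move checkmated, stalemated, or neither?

Black to move; black king on c1.
In check: yes, from the white rook on a1.
King squares — b1: attacked by Ra1; d1: attacked by Ra1; b2: attacked by Nd1; c2: attacked by Ne1; d2: attacked by Kc3.
Legal moves for Black: none.
In check with no legal moves → checkmate.

checkmate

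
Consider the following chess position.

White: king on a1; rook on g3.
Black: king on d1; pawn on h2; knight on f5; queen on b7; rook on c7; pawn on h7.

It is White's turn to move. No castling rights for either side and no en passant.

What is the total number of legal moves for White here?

15

White to move; king on a1.
In check: no.
Legal moves: Rg8, Rg7, Rg6, Rg5, Rg4, Rh3, Rf3, Re3, Rd3+, Rc3, Rb3, Ra3, Rg2, Rg1+, Ka2.
Count: 15.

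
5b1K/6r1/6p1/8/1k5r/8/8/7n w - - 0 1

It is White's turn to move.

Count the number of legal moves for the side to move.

White to move; king on h8.
In check: yes, from the black rook on h4.
Legal moves: none.
Count: 0.

0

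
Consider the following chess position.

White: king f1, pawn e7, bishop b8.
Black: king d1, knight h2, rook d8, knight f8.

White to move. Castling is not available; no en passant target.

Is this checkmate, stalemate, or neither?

neither

White to move; white king on f1.
In check: yes, from the black knight on h2.
King squares — e1: attacked by Kd1; g1: available; e2: attacked by Kd1; f2: available; g2: available.
Legal moves for White: Kg2, Kf2, Kg1, Bxh2.
White is in check but has 4 legal moves → neither.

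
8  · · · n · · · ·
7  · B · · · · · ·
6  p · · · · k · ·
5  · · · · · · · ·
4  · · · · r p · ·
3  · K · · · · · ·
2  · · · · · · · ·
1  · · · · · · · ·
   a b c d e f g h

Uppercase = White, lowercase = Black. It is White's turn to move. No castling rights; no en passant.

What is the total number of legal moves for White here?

White to move; king on b3.
In check: no.
Legal moves: Bc8, Ba8, Bc6, Bxa6, Bd5, Bxe4, Kc3, Ka3, Kc2, Kb2, Ka2.
Count: 11.

11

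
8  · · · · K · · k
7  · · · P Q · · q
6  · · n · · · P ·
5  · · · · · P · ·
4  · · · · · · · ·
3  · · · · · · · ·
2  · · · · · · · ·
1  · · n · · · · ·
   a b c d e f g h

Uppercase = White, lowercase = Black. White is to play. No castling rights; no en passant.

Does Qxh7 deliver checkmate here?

After Qxh7: black king on h8; in check: yes, from the white queen on h7.
King squares — g7: attacked by Qh7; h7: attacked by Pg6; g8: attacked by Qh7.
Black has no legal moves → checkmate.

yes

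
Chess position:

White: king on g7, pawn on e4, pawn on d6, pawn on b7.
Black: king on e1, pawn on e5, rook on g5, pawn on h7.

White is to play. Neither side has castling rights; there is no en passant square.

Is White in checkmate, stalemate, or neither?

White to move; white king on g7.
In check: yes, from the black rook on g5.
Legal moves for White: Kh8, Kf8, Kxh7, Kf7, Kh6, Kf6.
White is in check but has 6 legal moves → neither.

neither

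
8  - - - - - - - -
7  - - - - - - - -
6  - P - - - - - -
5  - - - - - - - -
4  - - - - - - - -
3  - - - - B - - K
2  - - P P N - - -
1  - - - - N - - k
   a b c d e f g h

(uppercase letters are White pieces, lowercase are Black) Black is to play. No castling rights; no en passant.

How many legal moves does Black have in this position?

0

Black to move; king on h1.
In check: no.
Legal moves: none.
Count: 0.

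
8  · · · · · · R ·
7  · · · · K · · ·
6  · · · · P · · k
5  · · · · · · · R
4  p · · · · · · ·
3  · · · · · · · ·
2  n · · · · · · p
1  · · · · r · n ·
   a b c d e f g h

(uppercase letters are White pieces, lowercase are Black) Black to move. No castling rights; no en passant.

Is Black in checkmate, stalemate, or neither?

Black to move; black king on h6.
In check: yes, from the white rook on h5.
King squares — g5: attacked by Rh5; h5: available; g6: attacked by Rg8; g7: attacked by Rg8; h7: attacked by Rh5.
Legal moves for Black: Kxh5.
Black is in check but has 1 legal move → neither.

neither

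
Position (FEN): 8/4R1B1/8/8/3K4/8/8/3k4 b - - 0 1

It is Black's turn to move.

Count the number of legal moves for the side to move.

3

Black to move; king on d1.
In check: no.
Legal moves: Kd2, Kc2, Kc1.
Count: 3.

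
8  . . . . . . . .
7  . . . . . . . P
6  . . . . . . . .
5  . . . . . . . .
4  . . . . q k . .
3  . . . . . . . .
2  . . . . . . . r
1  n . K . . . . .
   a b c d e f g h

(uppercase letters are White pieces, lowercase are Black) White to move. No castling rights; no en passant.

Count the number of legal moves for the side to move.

White to move; king on c1.
In check: no.
Legal moves: Kd1, h8=Q, h8=R, h8=B, h8=N.
Count: 5.

5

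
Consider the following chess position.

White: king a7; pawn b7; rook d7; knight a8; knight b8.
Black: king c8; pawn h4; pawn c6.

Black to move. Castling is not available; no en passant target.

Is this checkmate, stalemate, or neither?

checkmate

Black to move; black king on c8.
In check: yes, from the white pawn on b7.
King squares — b7: attacked by Ka7; c7: attacked by Rd7; d7: attacked by Nb8; b8: attacked by Ka7; d8: attacked by Rd7.
Legal moves for Black: none.
In check with no legal moves → checkmate.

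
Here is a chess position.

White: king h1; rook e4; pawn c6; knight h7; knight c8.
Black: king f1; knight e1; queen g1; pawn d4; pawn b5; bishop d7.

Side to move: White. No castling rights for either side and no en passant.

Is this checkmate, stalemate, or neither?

checkmate

White to move; white king on h1.
In check: yes, from the black queen on g1.
King squares — g1: attacked by Kf1; g2: attacked by Ne1; h2: attacked by Qg1.
Legal moves for White: none.
In check with no legal moves → checkmate.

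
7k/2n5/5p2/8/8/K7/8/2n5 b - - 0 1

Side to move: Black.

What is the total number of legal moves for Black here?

14

Black to move; king on h8.
In check: no.
Legal moves: Kg8, Kh7, Kg7, Ne8, Na8, Ne6, Na6, Nd5, Nb5+, Nd3, Nb3, Ne2, Na2, f5.
Count: 14.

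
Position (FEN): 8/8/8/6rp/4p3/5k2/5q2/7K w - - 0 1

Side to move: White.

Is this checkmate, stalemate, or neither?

White to move; white king on h1.
In check: no.
King squares — g1: attacked by Qf2; g2: attacked by Qf2; h2: attacked by Qf2.
Legal moves for White: none.
Not in check and no legal moves → stalemate.

stalemate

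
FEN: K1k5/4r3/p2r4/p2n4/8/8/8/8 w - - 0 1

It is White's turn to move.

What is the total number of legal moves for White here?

White to move; king on a8.
In check: no.
Legal moves: none.
Count: 0.

0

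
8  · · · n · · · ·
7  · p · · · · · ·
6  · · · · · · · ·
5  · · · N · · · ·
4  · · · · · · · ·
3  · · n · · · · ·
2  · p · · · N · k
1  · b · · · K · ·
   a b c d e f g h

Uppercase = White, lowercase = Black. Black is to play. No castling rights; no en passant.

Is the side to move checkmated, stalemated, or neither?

Black to move; black king on h2.
In check: no.
Legal moves for Black include: Nf7, Ne6, Nc6, Nxd5, Nb5, Ne4, Na4, Ne2, Na2, Nd1, Kg3, Bh7, Bg6, Bf5, Be4, Bd3+, Bc2, Ba2, ... (list truncated; more exist).
Black has legal moves and is not in check → neither.

neither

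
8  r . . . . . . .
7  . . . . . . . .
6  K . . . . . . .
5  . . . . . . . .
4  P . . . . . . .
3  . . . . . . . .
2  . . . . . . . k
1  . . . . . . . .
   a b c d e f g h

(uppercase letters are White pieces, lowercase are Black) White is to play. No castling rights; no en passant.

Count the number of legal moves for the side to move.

3

White to move; king on a6.
In check: yes, from the black rook on a8.
Legal moves: Kb7, Kb6, Kb5.
Count: 3.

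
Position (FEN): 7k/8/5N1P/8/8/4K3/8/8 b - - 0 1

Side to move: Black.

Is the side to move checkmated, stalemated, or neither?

stalemate

Black to move; black king on h8.
In check: no.
King squares — g7: attacked by Ph6; h7: attacked by Nf6; g8: attacked by Nf6.
Legal moves for Black: none.
Not in check and no legal moves → stalemate.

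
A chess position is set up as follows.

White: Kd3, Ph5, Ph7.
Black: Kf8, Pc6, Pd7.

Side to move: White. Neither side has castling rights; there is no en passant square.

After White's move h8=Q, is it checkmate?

no

After h8=Q: black king on f8; in check: yes, from the white queen on h8.
Black has 2 legal replies: Kf7, Ke7.
In check but a legal move exists → not checkmate.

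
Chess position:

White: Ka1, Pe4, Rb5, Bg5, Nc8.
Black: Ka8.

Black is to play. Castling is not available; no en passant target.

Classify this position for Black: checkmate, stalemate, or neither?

stalemate

Black to move; black king on a8.
In check: no.
King squares — a7: attacked by Nc8; b7: attacked by Rb5; b8: attacked by Rb5.
Legal moves for Black: none.
Not in check and no legal moves → stalemate.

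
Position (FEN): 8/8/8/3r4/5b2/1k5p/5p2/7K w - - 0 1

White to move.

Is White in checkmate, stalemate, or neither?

stalemate

White to move; white king on h1.
In check: no.
King squares — g1: attacked by Pf2; g2: attacked by Ph3; h2: attacked by Bf4.
Legal moves for White: none.
Not in check and no legal moves → stalemate.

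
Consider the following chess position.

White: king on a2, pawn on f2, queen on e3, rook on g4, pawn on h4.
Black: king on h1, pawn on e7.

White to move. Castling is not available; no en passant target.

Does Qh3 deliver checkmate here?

yes

After Qh3: black king on h1; in check: yes, from the white queen on h3.
King squares — g1: attacked by Rg4; g2: attacked by Qh3; h2: attacked by Qh3.
Black has no legal moves → checkmate.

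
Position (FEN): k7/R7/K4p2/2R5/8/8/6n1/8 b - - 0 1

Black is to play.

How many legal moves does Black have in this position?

1

Black to move; king on a8.
In check: yes, from the white rook on a7.
Legal moves: Kb8.
Count: 1.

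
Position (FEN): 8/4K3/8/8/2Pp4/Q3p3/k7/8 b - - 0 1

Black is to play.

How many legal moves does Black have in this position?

2

Black to move; king on a2.
In check: yes, from the white queen on a3.
Legal moves: Kxa3, Kb1.
Count: 2.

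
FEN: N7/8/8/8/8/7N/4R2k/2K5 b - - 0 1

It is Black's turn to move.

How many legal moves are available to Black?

3

Black to move; king on h2.
In check: yes, from the white rook on e2.
Legal moves: Kxh3, Kg3, Kh1.
Count: 3.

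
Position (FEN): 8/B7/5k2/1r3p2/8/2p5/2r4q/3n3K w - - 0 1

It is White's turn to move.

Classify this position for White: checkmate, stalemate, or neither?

checkmate

White to move; white king on h1.
In check: yes, from the black queen on h2.
King squares — g1: attacked by Qh2; g2: attacked by Rc2; h2: attacked by Rc2.
Legal moves for White: none.
In check with no legal moves → checkmate.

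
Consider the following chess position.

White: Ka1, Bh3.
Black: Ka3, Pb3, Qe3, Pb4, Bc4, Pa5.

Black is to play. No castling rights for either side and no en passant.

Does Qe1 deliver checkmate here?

After Qe1: white king on a1; in check: yes, from the black queen on e1.
King squares — b1: attacked by Qe1; a2: attacked by Ka3; b2: attacked by Ka3.
White has no legal moves → checkmate.

yes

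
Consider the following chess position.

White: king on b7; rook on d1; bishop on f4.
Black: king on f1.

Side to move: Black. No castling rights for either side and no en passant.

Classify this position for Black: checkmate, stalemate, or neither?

Black to move; black king on f1.
In check: yes, from the white rook on d1.
King squares — e1: attacked by Rd1; g1: attacked by Rd1; e2: available; f2: available; g2: available.
Legal moves for Black: Kg2, Kf2, Ke2.
Black is in check but has 3 legal moves → neither.

neither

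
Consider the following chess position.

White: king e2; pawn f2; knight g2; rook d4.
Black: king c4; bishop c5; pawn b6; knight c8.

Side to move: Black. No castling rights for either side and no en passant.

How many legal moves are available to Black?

Black to move; king on c4.
In check: yes, from the white rook on d4.
Legal moves: Kb5, Kxd4, Kc3, Kb3, Bxd4.
Count: 5.

5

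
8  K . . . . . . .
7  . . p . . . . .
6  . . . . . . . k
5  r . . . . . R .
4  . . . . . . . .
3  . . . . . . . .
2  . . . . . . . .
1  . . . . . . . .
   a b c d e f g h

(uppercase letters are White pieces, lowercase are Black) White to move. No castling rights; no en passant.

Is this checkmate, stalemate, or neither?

neither

White to move; white king on a8.
In check: yes, from the black rook on a5.
King squares — a7: attacked by Ra5; b7: available; b8: available.
Legal moves for White: Kb8, Kb7, Rxa5.
White is in check but has 3 legal moves → neither.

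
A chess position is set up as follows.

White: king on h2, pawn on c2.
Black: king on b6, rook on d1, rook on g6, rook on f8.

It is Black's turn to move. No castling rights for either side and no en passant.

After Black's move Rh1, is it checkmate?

After Rh1: white king on h2; in check: yes, from the black rook on h1.
White has 1 legal reply: Kxh1.
In check but a legal move exists → not checkmate.

no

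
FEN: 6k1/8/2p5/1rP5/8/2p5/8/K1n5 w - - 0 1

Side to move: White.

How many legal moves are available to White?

0

White to move; king on a1.
In check: no.
Legal moves: none.
Count: 0.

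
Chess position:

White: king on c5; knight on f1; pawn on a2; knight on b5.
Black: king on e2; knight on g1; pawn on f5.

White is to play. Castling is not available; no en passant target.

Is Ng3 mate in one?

After Ng3: black king on e2; in check: yes, from the white knight on g3.
Black has 7 legal replies: Kf3, Ke3, Kd3, Kf2, Kd2, Ke1, Kd1.
In check but a legal move exists → not checkmate.

no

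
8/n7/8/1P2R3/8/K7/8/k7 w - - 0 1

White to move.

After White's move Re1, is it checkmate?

After Re1: black king on a1; in check: yes, from the white rook on e1.
King squares — b1: attacked by Re1; a2: attacked by Ka3; b2: attacked by Ka3.
Black has no legal moves → checkmate.

yes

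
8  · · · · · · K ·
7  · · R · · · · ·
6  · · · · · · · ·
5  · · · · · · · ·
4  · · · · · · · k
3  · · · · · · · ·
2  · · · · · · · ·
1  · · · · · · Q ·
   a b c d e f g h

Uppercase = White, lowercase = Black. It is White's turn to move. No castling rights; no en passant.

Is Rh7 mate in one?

yes

After Rh7: black king on h4; in check: yes, from the white rook on h7.
King squares — g3: attacked by Qg1; h3: attacked by Rh7; g4: attacked by Qg1; g5: attacked by Qg1; h5: attacked by Rh7.
Black has no legal moves → checkmate.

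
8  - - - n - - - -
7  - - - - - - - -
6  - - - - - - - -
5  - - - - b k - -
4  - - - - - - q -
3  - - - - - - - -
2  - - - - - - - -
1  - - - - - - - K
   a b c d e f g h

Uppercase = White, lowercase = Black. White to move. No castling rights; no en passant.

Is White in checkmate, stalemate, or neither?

White to move; white king on h1.
In check: no.
King squares — g1: attacked by Qg4; g2: attacked by Qg4; h2: attacked by Be5.
Legal moves for White: none.
Not in check and no legal moves → stalemate.

stalemate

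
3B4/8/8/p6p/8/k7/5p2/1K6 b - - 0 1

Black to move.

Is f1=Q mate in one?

After f1=Q: white king on b1; in check: yes, from the black queen on f1.
White has 1 legal reply: Kc2.
In check but a legal move exists → not checkmate.

no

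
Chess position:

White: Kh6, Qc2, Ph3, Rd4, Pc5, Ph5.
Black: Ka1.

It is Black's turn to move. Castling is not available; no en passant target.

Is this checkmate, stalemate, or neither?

Black to move; black king on a1.
In check: no.
King squares — b1: attacked by Qc2; a2: attacked by Qc2; b2: attacked by Qc2.
Legal moves for Black: none.
Not in check and no legal moves → stalemate.

stalemate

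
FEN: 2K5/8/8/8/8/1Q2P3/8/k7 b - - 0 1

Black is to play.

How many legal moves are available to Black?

Black to move; king on a1.
In check: no.
Legal moves: none.
Count: 0.

0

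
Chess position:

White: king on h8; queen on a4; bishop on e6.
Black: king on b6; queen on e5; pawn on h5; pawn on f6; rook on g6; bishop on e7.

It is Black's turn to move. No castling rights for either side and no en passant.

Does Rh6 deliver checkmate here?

no

After Rh6: white king on h8; in check: yes, from the black rook on h6.
White has 2 legal replies: Kg8, Kg7.
In check but a legal move exists → not checkmate.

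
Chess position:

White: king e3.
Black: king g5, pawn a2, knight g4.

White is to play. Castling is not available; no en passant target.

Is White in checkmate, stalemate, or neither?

neither

White to move; white king on e3.
In check: yes, from the black knight on g4.
King squares — d2: available; e2: available; f2: attacked by Ng4; d3: available; f3: available; d4: available; e4: available; f4: attacked by Kg5.
Legal moves for White: Ke4, Kd4, Kf3, Kd3, Ke2, Kd2.
White is in check but has 6 legal moves → neither.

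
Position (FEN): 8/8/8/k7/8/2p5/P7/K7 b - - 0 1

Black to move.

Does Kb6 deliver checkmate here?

no

After Kb6: white king on a1; in check: no.
White is not in check, so this cannot be checkmate.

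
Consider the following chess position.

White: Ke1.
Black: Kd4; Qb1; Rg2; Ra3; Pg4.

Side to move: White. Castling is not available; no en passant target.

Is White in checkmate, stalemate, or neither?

checkmate

White to move; white king on e1.
In check: yes, from the black queen on b1.
King squares — d1: attacked by Qb1; f1: attacked by Qb1; d2: attacked by Rg2; e2: attacked by Rg2; f2: attacked by Rg2.
Legal moves for White: none.
In check with no legal moves → checkmate.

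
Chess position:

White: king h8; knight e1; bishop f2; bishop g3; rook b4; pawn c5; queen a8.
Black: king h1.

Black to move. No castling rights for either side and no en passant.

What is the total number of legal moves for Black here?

0

Black to move; king on h1.
In check: yes, from the white queen on a8.
Legal moves: none.
Count: 0.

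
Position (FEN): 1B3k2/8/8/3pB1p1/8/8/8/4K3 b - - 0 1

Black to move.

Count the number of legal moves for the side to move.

Black to move; king on f8.
In check: no.
Legal moves: Kg8, Ke8, Kf7, Ke7, g4, d4.
Count: 6.

6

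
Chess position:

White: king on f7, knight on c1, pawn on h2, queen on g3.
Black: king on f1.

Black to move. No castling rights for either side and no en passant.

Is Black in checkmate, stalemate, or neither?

stalemate

Black to move; black king on f1.
In check: no.
King squares — e1: attacked by Qg3; g1: attacked by Qg3; e2: attacked by Nc1; f2: attacked by Qg3; g2: attacked by Qg3.
Legal moves for Black: none.
Not in check and no legal moves → stalemate.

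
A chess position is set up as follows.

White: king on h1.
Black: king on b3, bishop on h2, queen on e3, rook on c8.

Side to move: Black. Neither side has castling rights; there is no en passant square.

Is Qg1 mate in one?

yes

After Qg1: white king on h1; in check: yes, from the black queen on g1.
King squares — g1: attacked by Bh2; g2: attacked by Qg1; h2: attacked by Qg1.
White has no legal moves → checkmate.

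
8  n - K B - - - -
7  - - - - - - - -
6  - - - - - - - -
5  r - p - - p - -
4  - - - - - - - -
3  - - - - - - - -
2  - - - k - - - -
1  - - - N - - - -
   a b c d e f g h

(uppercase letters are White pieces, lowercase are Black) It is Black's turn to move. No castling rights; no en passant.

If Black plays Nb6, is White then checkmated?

no

After Nb6: white king on c8; in check: yes, from the black knight on b6.
White has 4 legal replies: Kb8, Kc7, Kb7, Bxb6.
In check but a legal move exists → not checkmate.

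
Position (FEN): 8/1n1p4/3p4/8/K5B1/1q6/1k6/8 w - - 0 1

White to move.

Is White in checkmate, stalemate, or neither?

White to move; white king on a4.
In check: yes, from the black queen on b3.
King squares — a3: attacked by Kb2; b3: attacked by Kb2; b4: attacked by Qb3; a5: attacked by Nb7; b5: attacked by Qb3.
Legal moves for White: none.
In check with no legal moves → checkmate.

checkmate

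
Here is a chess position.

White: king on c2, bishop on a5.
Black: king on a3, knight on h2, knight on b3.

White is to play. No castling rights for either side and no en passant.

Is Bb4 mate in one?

After Bb4: black king on a3; in check: yes, from the white bishop on b4.
Black has 3 legal replies: Kxb4, Ka4, Ka2.
In check but a legal move exists → not checkmate.

no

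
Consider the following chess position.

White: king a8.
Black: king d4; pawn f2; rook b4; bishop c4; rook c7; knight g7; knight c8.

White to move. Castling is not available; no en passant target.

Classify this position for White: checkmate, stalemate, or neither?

stalemate

White to move; white king on a8.
In check: no.
King squares — a7: attacked by Rc7; b7: attacked by Rb4; b8: attacked by Rb4.
Legal moves for White: none.
Not in check and no legal moves → stalemate.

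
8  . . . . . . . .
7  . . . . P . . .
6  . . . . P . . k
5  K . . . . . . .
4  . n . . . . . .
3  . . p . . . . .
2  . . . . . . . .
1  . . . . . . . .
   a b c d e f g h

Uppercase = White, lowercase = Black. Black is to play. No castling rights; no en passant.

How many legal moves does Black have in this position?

Black to move; king on h6.
In check: no.
Legal moves: Kh7, Kg7, Kg6, Kh5, Kg5, Nc6+, Na6, Nd5, Nd3, Nc2, Na2, c2.
Count: 12.

12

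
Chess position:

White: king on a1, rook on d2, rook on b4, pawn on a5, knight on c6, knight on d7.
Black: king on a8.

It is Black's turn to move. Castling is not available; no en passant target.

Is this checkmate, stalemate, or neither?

Black to move; black king on a8.
In check: no.
King squares — a7: attacked by Nc6; b7: attacked by Rb4; b8: attacked by Rb4.
Legal moves for Black: none.
Not in check and no legal moves → stalemate.

stalemate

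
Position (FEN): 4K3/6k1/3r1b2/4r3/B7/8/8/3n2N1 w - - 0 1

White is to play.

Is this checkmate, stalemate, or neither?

White to move; white king on e8.
In check: yes, from the black rook on e5.
King squares — d7: attacked by Rd6; e7: attacked by Re5; f7: attacked by Kg7; d8: attacked by Rd6; f8: attacked by Kg7.
Legal moves for White: none.
In check with no legal moves → checkmate.

checkmate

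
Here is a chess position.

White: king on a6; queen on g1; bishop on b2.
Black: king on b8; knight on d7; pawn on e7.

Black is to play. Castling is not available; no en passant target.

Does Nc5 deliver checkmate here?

no

After Nc5: white king on a6; in check: yes, from the black knight on c5.
White has 4 legal replies: Kb6, Kb5, Ka5, Qxc5.
In check but a legal move exists → not checkmate.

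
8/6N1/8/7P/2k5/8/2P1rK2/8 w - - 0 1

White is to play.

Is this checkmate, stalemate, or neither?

neither

White to move; white king on f2.
In check: yes, from the black rook on e2.
King squares — e1: attacked by Re2; f1: available; g1: available; e2: available; g2: attacked by Re2; e3: attacked by Re2; f3: available; g3: available.
Legal moves for White: Kg3, Kf3, Kxe2, Kg1, Kf1.
White is in check but has 5 legal moves → neither.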